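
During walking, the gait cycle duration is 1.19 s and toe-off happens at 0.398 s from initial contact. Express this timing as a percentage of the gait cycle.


pct = (event_time / cycle_time) * 100
pct = (0.398 / 1.19) * 100
ratio = 0.3345
pct = 33.4454


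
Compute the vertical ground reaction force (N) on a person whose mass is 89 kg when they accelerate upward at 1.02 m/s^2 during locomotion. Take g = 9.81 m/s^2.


GRF = m * (g + a)
GRF = 89 * (9.81 + 1.02)
GRF = 89 * 10.8300
GRF = 963.8700


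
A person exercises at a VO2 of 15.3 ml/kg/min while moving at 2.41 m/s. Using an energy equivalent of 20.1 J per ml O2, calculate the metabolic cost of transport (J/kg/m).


Power per kg = VO2 * 20.1 / 60
Power per kg = 15.3 * 20.1 / 60 = 5.1255 W/kg
Cost = power_per_kg / speed
Cost = 5.1255 / 2.41
Cost = 2.1268


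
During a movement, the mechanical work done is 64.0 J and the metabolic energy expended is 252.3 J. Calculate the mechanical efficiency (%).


eta = (W_mech / E_meta) * 100
eta = (64.0 / 252.3) * 100
ratio = 0.2537
eta = 25.3666


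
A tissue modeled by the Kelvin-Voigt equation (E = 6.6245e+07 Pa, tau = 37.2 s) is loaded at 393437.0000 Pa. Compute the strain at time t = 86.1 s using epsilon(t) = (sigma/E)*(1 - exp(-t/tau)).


epsilon(t) = (sigma/E) * (1 - exp(-t/tau))
sigma/E = 393437.0000 / 6.6245e+07 = 0.0059
exp(-t/tau) = exp(-86.1 / 37.2) = 0.0988
epsilon = 0.0059 * (1 - 0.0988)
epsilon = 0.0054


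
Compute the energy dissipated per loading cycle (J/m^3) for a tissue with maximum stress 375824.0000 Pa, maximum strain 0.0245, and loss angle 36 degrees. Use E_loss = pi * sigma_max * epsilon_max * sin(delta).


E_loss = pi * sigma_max * epsilon_max * sin(delta)
delta = 36 deg = 0.6283 rad
sin(delta) = 0.5878
E_loss = pi * 375824.0000 * 0.0245 * 0.5878
E_loss = 17002.7494


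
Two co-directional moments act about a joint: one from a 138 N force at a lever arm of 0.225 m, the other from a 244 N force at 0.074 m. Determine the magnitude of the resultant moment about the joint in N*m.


M = F1 * d1 + F2 * d2
M = 138 * 0.225 + 244 * 0.074
M = 31.0500 + 18.0560
M = 49.1060


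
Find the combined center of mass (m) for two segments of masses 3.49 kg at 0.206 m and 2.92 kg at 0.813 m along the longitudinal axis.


COM = (m1*x1 + m2*x2) / (m1 + m2)
COM = (3.49*0.206 + 2.92*0.813) / (3.49 + 2.92)
Numerator = 3.0929
Denominator = 6.4100
COM = 0.4825


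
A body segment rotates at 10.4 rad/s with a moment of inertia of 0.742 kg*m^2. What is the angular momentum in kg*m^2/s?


L = I * omega
L = 0.742 * 10.4
L = 7.7168


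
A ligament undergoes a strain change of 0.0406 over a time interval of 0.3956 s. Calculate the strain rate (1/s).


strain_rate = delta_strain / delta_t
strain_rate = 0.0406 / 0.3956
strain_rate = 0.1026


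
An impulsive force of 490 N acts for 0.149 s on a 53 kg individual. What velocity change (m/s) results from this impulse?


J = F * dt = 490 * 0.149 = 73.0100 N*s
delta_v = J / m
delta_v = 73.0100 / 53
delta_v = 1.3775


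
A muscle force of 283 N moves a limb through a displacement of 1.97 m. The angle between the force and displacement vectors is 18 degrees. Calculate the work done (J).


W = F * d * cos(theta)
theta = 18 deg = 0.3142 rad
cos(theta) = 0.9511
W = 283 * 1.97 * 0.9511
W = 530.2235


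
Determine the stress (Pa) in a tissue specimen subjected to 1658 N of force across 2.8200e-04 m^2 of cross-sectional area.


stress = F / A
stress = 1658 / 2.8200e-04
stress = 5.8794e+06


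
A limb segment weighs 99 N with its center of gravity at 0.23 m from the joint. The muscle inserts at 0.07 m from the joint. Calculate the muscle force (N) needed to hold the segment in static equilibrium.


F_muscle = W * d_load / d_muscle
F_muscle = 99 * 0.23 / 0.07
Numerator = 22.7700
F_muscle = 325.2857


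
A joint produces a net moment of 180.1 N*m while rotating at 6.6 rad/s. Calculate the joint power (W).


P = M * omega
P = 180.1 * 6.6
P = 1188.6600


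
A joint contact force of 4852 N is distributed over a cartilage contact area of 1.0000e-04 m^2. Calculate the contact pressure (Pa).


P = F / A
P = 4852 / 1.0000e-04
P = 4.8520e+07


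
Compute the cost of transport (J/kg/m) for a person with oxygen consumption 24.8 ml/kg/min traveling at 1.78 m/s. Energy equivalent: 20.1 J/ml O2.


Power per kg = VO2 * 20.1 / 60
Power per kg = 24.8 * 20.1 / 60 = 8.3080 W/kg
Cost = power_per_kg / speed
Cost = 8.3080 / 1.78
Cost = 4.6674


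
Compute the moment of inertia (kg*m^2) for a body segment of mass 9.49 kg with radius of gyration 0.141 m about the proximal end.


I = m * k^2
I = 9.49 * 0.141^2
k^2 = 0.0199
I = 0.1887


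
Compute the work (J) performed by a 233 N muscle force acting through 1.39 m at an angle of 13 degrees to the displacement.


W = F * d * cos(theta)
theta = 13 deg = 0.2269 rad
cos(theta) = 0.9744
W = 233 * 1.39 * 0.9744
W = 315.5692


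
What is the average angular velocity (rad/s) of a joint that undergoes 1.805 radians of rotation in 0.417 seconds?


omega = delta_theta / delta_t
omega = 1.805 / 0.417
omega = 4.3285


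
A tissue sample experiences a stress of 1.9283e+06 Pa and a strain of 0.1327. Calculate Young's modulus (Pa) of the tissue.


E = stress / strain
E = 1.9283e+06 / 0.1327
E = 1.4531e+07


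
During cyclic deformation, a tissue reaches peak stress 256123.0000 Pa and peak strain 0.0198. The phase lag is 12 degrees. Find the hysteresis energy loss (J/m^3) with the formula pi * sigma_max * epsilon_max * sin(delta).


E_loss = pi * sigma_max * epsilon_max * sin(delta)
delta = 12 deg = 0.2094 rad
sin(delta) = 0.2079
E_loss = pi * 256123.0000 * 0.0198 * 0.2079
E_loss = 3312.3983


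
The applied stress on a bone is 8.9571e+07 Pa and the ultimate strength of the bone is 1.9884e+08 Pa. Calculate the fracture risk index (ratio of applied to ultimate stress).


FRI = applied / ultimate
FRI = 8.9571e+07 / 1.9884e+08
FRI = 0.4505


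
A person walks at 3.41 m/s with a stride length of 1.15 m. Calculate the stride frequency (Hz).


f = v / stride_length
f = 3.41 / 1.15
f = 2.9652


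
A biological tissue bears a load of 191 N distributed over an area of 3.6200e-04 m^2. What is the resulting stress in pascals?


stress = F / A
stress = 191 / 3.6200e-04
stress = 527624.3094


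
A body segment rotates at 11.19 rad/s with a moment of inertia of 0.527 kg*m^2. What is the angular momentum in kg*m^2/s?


L = I * omega
L = 0.527 * 11.19
L = 5.8971


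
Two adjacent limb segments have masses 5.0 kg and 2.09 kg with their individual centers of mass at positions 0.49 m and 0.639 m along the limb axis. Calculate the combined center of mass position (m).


COM = (m1*x1 + m2*x2) / (m1 + m2)
COM = (5.0*0.49 + 2.09*0.639) / (5.0 + 2.09)
Numerator = 3.7855
Denominator = 7.0900
COM = 0.5339


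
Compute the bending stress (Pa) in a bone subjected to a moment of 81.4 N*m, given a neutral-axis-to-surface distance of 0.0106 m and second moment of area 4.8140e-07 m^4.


sigma = M * c / I
sigma = 81.4 * 0.0106 / 4.8140e-07
M * c = 0.8628
sigma = 1.7924e+06


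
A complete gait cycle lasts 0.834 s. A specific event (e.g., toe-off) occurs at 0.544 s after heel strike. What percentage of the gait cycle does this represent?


pct = (event_time / cycle_time) * 100
pct = (0.544 / 0.834) * 100
ratio = 0.6523
pct = 65.2278


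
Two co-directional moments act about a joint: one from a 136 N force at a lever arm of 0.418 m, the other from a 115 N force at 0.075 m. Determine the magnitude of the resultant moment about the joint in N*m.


M = F1 * d1 + F2 * d2
M = 136 * 0.418 + 115 * 0.075
M = 56.8480 + 8.6250
M = 65.4730


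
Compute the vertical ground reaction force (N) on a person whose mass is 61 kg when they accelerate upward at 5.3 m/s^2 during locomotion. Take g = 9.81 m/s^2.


GRF = m * (g + a)
GRF = 61 * (9.81 + 5.3)
GRF = 61 * 15.1100
GRF = 921.7100


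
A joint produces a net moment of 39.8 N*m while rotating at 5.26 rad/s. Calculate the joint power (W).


P = M * omega
P = 39.8 * 5.26
P = 209.3480


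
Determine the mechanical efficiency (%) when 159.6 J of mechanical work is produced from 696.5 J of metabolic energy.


eta = (W_mech / E_meta) * 100
eta = (159.6 / 696.5) * 100
ratio = 0.2291
eta = 22.9146


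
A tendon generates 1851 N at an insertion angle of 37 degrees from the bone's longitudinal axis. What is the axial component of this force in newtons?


F_eff = F_tendon * cos(theta)
theta = 37 deg = 0.6458 rad
cos(theta) = 0.7986
F_eff = 1851 * 0.7986
F_eff = 1478.2743


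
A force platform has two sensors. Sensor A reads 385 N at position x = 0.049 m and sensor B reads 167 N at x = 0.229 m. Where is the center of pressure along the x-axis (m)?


COP_x = (F1*x1 + F2*x2) / (F1 + F2)
COP_x = (385*0.049 + 167*0.229) / (385 + 167)
Numerator = 57.1080
Denominator = 552
COP_x = 0.1035


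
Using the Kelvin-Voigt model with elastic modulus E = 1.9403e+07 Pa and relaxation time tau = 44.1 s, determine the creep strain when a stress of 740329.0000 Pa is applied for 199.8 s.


epsilon(t) = (sigma/E) * (1 - exp(-t/tau))
sigma/E = 740329.0000 / 1.9403e+07 = 0.0382
exp(-t/tau) = exp(-199.8 / 44.1) = 0.0108
epsilon = 0.0382 * (1 - 0.0108)
epsilon = 0.0377


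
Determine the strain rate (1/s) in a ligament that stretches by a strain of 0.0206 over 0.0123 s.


strain_rate = delta_strain / delta_t
strain_rate = 0.0206 / 0.0123
strain_rate = 1.6748


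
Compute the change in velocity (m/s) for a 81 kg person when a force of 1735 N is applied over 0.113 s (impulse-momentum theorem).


J = F * dt = 1735 * 0.113 = 196.0550 N*s
delta_v = J / m
delta_v = 196.0550 / 81
delta_v = 2.4204


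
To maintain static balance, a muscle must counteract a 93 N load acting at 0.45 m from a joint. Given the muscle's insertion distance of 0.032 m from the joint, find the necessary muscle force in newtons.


F_muscle = W * d_load / d_muscle
F_muscle = 93 * 0.45 / 0.032
Numerator = 41.8500
F_muscle = 1307.8125


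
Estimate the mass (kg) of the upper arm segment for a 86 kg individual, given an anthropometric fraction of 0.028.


m_segment = body_mass * fraction
m_segment = 86 * 0.028
m_segment = 2.4080


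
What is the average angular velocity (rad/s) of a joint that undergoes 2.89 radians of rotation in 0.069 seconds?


omega = delta_theta / delta_t
omega = 2.89 / 0.069
omega = 41.8841


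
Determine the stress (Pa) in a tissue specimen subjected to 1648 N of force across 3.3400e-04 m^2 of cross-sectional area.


stress = F / A
stress = 1648 / 3.3400e-04
stress = 4.9341e+06


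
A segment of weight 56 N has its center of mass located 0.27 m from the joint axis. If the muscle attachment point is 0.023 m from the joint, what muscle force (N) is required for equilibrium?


F_muscle = W * d_load / d_muscle
F_muscle = 56 * 0.27 / 0.023
Numerator = 15.1200
F_muscle = 657.3913


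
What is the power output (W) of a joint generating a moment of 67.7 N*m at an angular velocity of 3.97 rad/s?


P = M * omega
P = 67.7 * 3.97
P = 268.7690


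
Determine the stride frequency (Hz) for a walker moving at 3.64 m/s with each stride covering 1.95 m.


f = v / stride_length
f = 3.64 / 1.95
f = 1.8667


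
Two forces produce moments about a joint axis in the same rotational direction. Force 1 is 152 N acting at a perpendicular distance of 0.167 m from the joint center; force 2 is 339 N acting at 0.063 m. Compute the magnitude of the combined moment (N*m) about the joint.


M = F1 * d1 + F2 * d2
M = 152 * 0.167 + 339 * 0.063
M = 25.3840 + 21.3570
M = 46.7410


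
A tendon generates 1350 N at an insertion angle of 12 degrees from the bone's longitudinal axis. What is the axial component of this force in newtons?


F_eff = F_tendon * cos(theta)
theta = 12 deg = 0.2094 rad
cos(theta) = 0.9781
F_eff = 1350 * 0.9781
F_eff = 1320.4993


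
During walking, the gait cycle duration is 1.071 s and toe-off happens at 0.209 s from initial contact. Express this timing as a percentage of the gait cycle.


pct = (event_time / cycle_time) * 100
pct = (0.209 / 1.071) * 100
ratio = 0.1951
pct = 19.5145


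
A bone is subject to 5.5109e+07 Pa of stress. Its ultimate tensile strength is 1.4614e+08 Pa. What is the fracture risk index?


FRI = applied / ultimate
FRI = 5.5109e+07 / 1.4614e+08
FRI = 0.3771


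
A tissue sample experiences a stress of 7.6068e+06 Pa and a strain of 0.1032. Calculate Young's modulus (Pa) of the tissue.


E = stress / strain
E = 7.6068e+06 / 0.1032
E = 7.3709e+07


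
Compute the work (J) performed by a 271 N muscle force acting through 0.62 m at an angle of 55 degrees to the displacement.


W = F * d * cos(theta)
theta = 55 deg = 0.9599 rad
cos(theta) = 0.5736
W = 271 * 0.62 * 0.5736
W = 96.3723


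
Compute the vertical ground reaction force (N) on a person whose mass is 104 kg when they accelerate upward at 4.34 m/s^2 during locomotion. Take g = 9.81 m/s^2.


GRF = m * (g + a)
GRF = 104 * (9.81 + 4.34)
GRF = 104 * 14.1500
GRF = 1471.6000


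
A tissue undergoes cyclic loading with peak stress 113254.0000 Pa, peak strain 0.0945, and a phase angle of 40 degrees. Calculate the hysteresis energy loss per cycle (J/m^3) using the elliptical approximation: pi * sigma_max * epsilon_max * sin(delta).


E_loss = pi * sigma_max * epsilon_max * sin(delta)
delta = 40 deg = 0.6981 rad
sin(delta) = 0.6428
E_loss = pi * 113254.0000 * 0.0945 * 0.6428
E_loss = 21612.3866


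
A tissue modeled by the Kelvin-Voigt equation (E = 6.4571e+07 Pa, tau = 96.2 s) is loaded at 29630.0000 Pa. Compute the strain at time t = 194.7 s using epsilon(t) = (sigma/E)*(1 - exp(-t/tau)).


epsilon(t) = (sigma/E) * (1 - exp(-t/tau))
sigma/E = 29630.0000 / 6.4571e+07 = 4.5887e-04
exp(-t/tau) = exp(-194.7 / 96.2) = 0.1321
epsilon = 4.5887e-04 * (1 - 0.1321)
epsilon = 3.9824e-04


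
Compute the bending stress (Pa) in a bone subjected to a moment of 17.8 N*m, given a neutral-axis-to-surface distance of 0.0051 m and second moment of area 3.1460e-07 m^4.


sigma = M * c / I
sigma = 17.8 * 0.0051 / 3.1460e-07
M * c = 0.0908
sigma = 288556.8976


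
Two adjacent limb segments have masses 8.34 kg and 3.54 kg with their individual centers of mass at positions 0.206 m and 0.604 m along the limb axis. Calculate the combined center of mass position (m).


COM = (m1*x1 + m2*x2) / (m1 + m2)
COM = (8.34*0.206 + 3.54*0.604) / (8.34 + 3.54)
Numerator = 3.8562
Denominator = 11.8800
COM = 0.3246


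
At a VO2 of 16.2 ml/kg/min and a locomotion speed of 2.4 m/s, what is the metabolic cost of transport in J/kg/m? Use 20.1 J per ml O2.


Power per kg = VO2 * 20.1 / 60
Power per kg = 16.2 * 20.1 / 60 = 5.4270 W/kg
Cost = power_per_kg / speed
Cost = 5.4270 / 2.4
Cost = 2.2613


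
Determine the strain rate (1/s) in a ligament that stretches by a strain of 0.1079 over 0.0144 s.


strain_rate = delta_strain / delta_t
strain_rate = 0.1079 / 0.0144
strain_rate = 7.4931


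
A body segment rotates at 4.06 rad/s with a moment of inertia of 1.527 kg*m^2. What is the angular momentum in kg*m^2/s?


L = I * omega
L = 1.527 * 4.06
L = 6.1996


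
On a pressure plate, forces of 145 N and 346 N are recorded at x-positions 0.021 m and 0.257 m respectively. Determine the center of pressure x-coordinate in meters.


COP_x = (F1*x1 + F2*x2) / (F1 + F2)
COP_x = (145*0.021 + 346*0.257) / (145 + 346)
Numerator = 91.9670
Denominator = 491
COP_x = 0.1873


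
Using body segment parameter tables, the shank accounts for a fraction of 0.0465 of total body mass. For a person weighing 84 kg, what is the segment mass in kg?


m_segment = body_mass * fraction
m_segment = 84 * 0.0465
m_segment = 3.9060


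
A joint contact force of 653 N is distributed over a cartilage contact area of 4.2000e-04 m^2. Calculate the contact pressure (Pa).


P = F / A
P = 653 / 4.2000e-04
P = 1.5548e+06


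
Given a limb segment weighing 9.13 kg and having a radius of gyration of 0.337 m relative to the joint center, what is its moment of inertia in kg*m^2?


I = m * k^2
I = 9.13 * 0.337^2
k^2 = 0.1136
I = 1.0369


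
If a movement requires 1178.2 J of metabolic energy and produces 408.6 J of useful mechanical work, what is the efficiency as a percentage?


eta = (W_mech / E_meta) * 100
eta = (408.6 / 1178.2) * 100
ratio = 0.3468
eta = 34.6800


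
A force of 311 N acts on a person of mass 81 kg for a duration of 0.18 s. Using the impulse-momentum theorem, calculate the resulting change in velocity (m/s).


J = F * dt = 311 * 0.18 = 55.9800 N*s
delta_v = J / m
delta_v = 55.9800 / 81
delta_v = 0.6911


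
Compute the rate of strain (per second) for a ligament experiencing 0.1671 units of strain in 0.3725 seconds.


strain_rate = delta_strain / delta_t
strain_rate = 0.1671 / 0.3725
strain_rate = 0.4486


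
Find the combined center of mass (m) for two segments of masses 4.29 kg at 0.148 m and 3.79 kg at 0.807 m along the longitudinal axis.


COM = (m1*x1 + m2*x2) / (m1 + m2)
COM = (4.29*0.148 + 3.79*0.807) / (4.29 + 3.79)
Numerator = 3.6935
Denominator = 8.0800
COM = 0.4571


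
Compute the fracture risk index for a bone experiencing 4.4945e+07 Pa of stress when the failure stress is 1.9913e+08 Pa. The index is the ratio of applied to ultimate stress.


FRI = applied / ultimate
FRI = 4.4945e+07 / 1.9913e+08
FRI = 0.2257


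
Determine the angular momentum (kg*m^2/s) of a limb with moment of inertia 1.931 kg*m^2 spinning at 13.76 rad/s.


L = I * omega
L = 1.931 * 13.76
L = 26.5706


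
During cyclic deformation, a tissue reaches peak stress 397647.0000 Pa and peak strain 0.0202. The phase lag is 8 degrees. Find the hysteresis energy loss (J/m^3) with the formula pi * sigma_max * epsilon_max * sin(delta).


E_loss = pi * sigma_max * epsilon_max * sin(delta)
delta = 8 deg = 0.1396 rad
sin(delta) = 0.1392
E_loss = pi * 397647.0000 * 0.0202 * 0.1392
E_loss = 3511.9980


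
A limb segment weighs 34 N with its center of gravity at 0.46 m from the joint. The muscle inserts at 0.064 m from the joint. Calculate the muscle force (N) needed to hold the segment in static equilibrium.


F_muscle = W * d_load / d_muscle
F_muscle = 34 * 0.46 / 0.064
Numerator = 15.6400
F_muscle = 244.3750


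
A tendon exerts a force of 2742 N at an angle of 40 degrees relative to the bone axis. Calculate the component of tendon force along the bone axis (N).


F_eff = F_tendon * cos(theta)
theta = 40 deg = 0.6981 rad
cos(theta) = 0.7660
F_eff = 2742 * 0.7660
F_eff = 2100.4939


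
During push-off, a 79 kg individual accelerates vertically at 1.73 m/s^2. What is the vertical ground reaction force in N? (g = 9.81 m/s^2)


GRF = m * (g + a)
GRF = 79 * (9.81 + 1.73)
GRF = 79 * 11.5400
GRF = 911.6600


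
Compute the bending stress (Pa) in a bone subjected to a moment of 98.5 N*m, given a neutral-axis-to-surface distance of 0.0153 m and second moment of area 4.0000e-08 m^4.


sigma = M * c / I
sigma = 98.5 * 0.0153 / 4.0000e-08
M * c = 1.5071
sigma = 3.7676e+07


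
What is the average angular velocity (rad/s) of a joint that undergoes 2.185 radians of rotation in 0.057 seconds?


omega = delta_theta / delta_t
omega = 2.185 / 0.057
omega = 38.3333


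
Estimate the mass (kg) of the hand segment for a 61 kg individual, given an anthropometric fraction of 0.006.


m_segment = body_mass * fraction
m_segment = 61 * 0.006
m_segment = 0.3660


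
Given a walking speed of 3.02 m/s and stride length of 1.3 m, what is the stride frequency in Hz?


f = v / stride_length
f = 3.02 / 1.3
f = 2.3231


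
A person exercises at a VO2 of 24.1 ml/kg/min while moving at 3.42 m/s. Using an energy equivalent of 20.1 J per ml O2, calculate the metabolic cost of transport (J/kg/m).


Power per kg = VO2 * 20.1 / 60
Power per kg = 24.1 * 20.1 / 60 = 8.0735 W/kg
Cost = power_per_kg / speed
Cost = 8.0735 / 3.42
Cost = 2.3607


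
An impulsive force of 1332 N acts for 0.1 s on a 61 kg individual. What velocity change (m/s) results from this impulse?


J = F * dt = 1332 * 0.1 = 133.2000 N*s
delta_v = J / m
delta_v = 133.2000 / 61
delta_v = 2.1836


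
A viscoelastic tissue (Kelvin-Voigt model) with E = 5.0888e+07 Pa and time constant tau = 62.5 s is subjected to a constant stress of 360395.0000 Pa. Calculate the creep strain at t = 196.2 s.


epsilon(t) = (sigma/E) * (1 - exp(-t/tau))
sigma/E = 360395.0000 / 5.0888e+07 = 0.0071
exp(-t/tau) = exp(-196.2 / 62.5) = 0.0433
epsilon = 0.0071 * (1 - 0.0433)
epsilon = 0.0068


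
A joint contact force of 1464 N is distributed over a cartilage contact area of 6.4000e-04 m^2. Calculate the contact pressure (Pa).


P = F / A
P = 1464 / 6.4000e-04
P = 2.2875e+06


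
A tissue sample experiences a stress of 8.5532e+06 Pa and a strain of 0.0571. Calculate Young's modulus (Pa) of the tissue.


E = stress / strain
E = 8.5532e+06 / 0.0571
E = 1.4979e+08


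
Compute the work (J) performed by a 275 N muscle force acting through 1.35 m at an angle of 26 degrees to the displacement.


W = F * d * cos(theta)
theta = 26 deg = 0.4538 rad
cos(theta) = 0.8988
W = 275 * 1.35 * 0.8988
W = 333.6773


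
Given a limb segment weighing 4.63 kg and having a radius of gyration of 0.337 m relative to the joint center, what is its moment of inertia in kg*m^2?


I = m * k^2
I = 4.63 * 0.337^2
k^2 = 0.1136
I = 0.5258


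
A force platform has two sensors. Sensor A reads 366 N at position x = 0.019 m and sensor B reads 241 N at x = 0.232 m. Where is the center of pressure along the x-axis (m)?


COP_x = (F1*x1 + F2*x2) / (F1 + F2)
COP_x = (366*0.019 + 241*0.232) / (366 + 241)
Numerator = 62.8660
Denominator = 607
COP_x = 0.1036


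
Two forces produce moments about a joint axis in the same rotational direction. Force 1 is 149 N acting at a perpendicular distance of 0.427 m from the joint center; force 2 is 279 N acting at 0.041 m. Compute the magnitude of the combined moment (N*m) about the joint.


M = F1 * d1 + F2 * d2
M = 149 * 0.427 + 279 * 0.041
M = 63.6230 + 11.4390
M = 75.0620


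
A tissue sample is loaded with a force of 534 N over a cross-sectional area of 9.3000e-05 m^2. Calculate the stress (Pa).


stress = F / A
stress = 534 / 9.3000e-05
stress = 5.7419e+06


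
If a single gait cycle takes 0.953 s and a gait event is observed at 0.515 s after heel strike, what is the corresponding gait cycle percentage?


pct = (event_time / cycle_time) * 100
pct = (0.515 / 0.953) * 100
ratio = 0.5404
pct = 54.0399


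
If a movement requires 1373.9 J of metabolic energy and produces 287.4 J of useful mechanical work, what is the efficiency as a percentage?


eta = (W_mech / E_meta) * 100
eta = (287.4 / 1373.9) * 100
ratio = 0.2092
eta = 20.9186


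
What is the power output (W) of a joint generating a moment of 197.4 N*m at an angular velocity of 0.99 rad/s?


P = M * omega
P = 197.4 * 0.99
P = 195.4260


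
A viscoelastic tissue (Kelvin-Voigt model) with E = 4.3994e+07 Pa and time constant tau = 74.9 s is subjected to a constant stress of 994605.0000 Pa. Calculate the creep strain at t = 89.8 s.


epsilon(t) = (sigma/E) * (1 - exp(-t/tau))
sigma/E = 994605.0000 / 4.3994e+07 = 0.0226
exp(-t/tau) = exp(-89.8 / 74.9) = 0.3015
epsilon = 0.0226 * (1 - 0.3015)
epsilon = 0.0158


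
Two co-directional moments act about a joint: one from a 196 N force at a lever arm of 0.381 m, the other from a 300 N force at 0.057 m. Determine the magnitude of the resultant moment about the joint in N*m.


M = F1 * d1 + F2 * d2
M = 196 * 0.381 + 300 * 0.057
M = 74.6760 + 17.1000
M = 91.7760


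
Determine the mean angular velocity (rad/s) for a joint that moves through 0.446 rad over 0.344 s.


omega = delta_theta / delta_t
omega = 0.446 / 0.344
omega = 1.2965


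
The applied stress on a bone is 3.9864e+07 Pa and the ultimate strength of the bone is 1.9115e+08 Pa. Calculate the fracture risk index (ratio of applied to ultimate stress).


FRI = applied / ultimate
FRI = 3.9864e+07 / 1.9115e+08
FRI = 0.2085


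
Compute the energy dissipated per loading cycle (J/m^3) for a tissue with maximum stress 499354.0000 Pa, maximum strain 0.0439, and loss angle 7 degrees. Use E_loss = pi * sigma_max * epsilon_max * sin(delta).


E_loss = pi * sigma_max * epsilon_max * sin(delta)
delta = 7 deg = 0.1222 rad
sin(delta) = 0.1219
E_loss = pi * 499354.0000 * 0.0439 * 0.1219
E_loss = 8393.0034


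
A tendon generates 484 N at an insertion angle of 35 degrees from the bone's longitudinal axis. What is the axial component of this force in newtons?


F_eff = F_tendon * cos(theta)
theta = 35 deg = 0.6109 rad
cos(theta) = 0.8192
F_eff = 484 * 0.8192
F_eff = 396.4696


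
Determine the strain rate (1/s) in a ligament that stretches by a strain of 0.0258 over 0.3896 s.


strain_rate = delta_strain / delta_t
strain_rate = 0.0258 / 0.3896
strain_rate = 0.0662


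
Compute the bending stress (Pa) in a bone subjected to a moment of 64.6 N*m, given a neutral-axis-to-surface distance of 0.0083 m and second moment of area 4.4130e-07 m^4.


sigma = M * c / I
sigma = 64.6 * 0.0083 / 4.4130e-07
M * c = 0.5362
sigma = 1.2150e+06


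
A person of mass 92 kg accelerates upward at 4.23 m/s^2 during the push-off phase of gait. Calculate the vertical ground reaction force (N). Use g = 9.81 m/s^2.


GRF = m * (g + a)
GRF = 92 * (9.81 + 4.23)
GRF = 92 * 14.0400
GRF = 1291.6800


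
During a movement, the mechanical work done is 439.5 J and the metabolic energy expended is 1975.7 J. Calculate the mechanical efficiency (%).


eta = (W_mech / E_meta) * 100
eta = (439.5 / 1975.7) * 100
ratio = 0.2225
eta = 22.2453


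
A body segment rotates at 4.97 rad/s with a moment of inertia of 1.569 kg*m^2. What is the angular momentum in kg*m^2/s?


L = I * omega
L = 1.569 * 4.97
L = 7.7979


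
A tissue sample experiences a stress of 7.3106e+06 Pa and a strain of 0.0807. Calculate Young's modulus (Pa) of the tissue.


E = stress / strain
E = 7.3106e+06 / 0.0807
E = 9.0590e+07


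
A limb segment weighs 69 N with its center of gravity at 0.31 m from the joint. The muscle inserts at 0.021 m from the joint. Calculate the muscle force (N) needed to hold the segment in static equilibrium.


F_muscle = W * d_load / d_muscle
F_muscle = 69 * 0.31 / 0.021
Numerator = 21.3900
F_muscle = 1018.5714


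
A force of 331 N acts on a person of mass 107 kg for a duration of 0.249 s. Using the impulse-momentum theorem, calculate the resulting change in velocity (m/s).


J = F * dt = 331 * 0.249 = 82.4190 N*s
delta_v = J / m
delta_v = 82.4190 / 107
delta_v = 0.7703


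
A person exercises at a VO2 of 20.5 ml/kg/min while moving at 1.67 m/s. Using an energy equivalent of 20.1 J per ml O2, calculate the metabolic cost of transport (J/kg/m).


Power per kg = VO2 * 20.1 / 60
Power per kg = 20.5 * 20.1 / 60 = 6.8675 W/kg
Cost = power_per_kg / speed
Cost = 6.8675 / 1.67
Cost = 4.1123


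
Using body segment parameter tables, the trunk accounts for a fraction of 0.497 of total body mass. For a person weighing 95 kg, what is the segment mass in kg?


m_segment = body_mass * fraction
m_segment = 95 * 0.497
m_segment = 47.2150


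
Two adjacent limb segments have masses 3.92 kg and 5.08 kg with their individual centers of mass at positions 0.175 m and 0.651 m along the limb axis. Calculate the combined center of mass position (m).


COM = (m1*x1 + m2*x2) / (m1 + m2)
COM = (3.92*0.175 + 5.08*0.651) / (3.92 + 5.08)
Numerator = 3.9931
Denominator = 9.0000
COM = 0.4437


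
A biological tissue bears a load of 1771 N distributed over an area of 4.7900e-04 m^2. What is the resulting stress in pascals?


stress = F / A
stress = 1771 / 4.7900e-04
stress = 3.6973e+06


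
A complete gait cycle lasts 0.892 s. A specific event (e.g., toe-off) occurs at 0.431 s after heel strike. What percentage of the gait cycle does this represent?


pct = (event_time / cycle_time) * 100
pct = (0.431 / 0.892) * 100
ratio = 0.4832
pct = 48.3184


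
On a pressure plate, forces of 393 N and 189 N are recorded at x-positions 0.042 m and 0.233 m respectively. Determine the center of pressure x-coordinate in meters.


COP_x = (F1*x1 + F2*x2) / (F1 + F2)
COP_x = (393*0.042 + 189*0.233) / (393 + 189)
Numerator = 60.5430
Denominator = 582
COP_x = 0.1040


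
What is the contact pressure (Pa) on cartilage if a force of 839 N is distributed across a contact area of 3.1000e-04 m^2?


P = F / A
P = 839 / 3.1000e-04
P = 2.7065e+06


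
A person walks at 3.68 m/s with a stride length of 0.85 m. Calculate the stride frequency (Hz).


f = v / stride_length
f = 3.68 / 0.85
f = 4.3294


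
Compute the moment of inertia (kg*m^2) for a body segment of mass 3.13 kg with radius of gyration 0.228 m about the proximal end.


I = m * k^2
I = 3.13 * 0.228^2
k^2 = 0.0520
I = 0.1627


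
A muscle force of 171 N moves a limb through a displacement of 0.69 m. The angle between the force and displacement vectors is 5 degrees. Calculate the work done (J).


W = F * d * cos(theta)
theta = 5 deg = 0.0873 rad
cos(theta) = 0.9962
W = 171 * 0.69 * 0.9962
W = 117.5410


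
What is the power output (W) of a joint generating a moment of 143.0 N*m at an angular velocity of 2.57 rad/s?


P = M * omega
P = 143.0 * 2.57
P = 367.5100


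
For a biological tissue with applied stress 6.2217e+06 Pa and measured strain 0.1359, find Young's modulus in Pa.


E = stress / strain
E = 6.2217e+06 / 0.1359
E = 4.5781e+07


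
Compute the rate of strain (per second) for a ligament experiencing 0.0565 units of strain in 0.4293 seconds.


strain_rate = delta_strain / delta_t
strain_rate = 0.0565 / 0.4293
strain_rate = 0.1316


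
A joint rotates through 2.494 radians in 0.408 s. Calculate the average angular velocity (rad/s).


omega = delta_theta / delta_t
omega = 2.494 / 0.408
omega = 6.1127


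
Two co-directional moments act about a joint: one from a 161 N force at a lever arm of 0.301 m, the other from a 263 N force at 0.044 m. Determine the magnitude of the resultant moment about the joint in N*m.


M = F1 * d1 + F2 * d2
M = 161 * 0.301 + 263 * 0.044
M = 48.4610 + 11.5720
M = 60.0330


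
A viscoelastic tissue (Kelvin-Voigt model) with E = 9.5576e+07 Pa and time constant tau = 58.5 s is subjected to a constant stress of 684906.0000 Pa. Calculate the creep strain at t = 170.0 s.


epsilon(t) = (sigma/E) * (1 - exp(-t/tau))
sigma/E = 684906.0000 / 9.5576e+07 = 0.0072
exp(-t/tau) = exp(-170.0 / 58.5) = 0.0547
epsilon = 0.0072 * (1 - 0.0547)
epsilon = 0.0068


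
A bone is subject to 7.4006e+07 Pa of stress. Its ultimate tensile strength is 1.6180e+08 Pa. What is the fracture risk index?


FRI = applied / ultimate
FRI = 7.4006e+07 / 1.6180e+08
FRI = 0.4574


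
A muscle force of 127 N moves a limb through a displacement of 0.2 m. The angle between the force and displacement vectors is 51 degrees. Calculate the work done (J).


W = F * d * cos(theta)
theta = 51 deg = 0.8901 rad
cos(theta) = 0.6293
W = 127 * 0.2 * 0.6293
W = 15.9847


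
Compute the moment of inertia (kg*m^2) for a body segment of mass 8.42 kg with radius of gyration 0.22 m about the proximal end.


I = m * k^2
I = 8.42 * 0.22^2
k^2 = 0.0484
I = 0.4075


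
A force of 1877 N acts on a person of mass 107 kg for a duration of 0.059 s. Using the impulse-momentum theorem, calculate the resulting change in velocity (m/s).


J = F * dt = 1877 * 0.059 = 110.7430 N*s
delta_v = J / m
delta_v = 110.7430 / 107
delta_v = 1.0350


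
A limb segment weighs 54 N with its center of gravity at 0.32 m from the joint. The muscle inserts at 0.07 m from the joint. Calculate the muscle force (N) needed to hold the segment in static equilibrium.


F_muscle = W * d_load / d_muscle
F_muscle = 54 * 0.32 / 0.07
Numerator = 17.2800
F_muscle = 246.8571


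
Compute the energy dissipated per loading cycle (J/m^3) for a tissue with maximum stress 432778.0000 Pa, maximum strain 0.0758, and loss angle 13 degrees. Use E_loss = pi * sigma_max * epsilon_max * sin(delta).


E_loss = pi * sigma_max * epsilon_max * sin(delta)
delta = 13 deg = 0.2269 rad
sin(delta) = 0.2250
E_loss = pi * 432778.0000 * 0.0758 * 0.2250
E_loss = 23183.1416


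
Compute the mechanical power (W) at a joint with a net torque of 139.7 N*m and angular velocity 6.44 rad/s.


P = M * omega
P = 139.7 * 6.44
P = 899.6680


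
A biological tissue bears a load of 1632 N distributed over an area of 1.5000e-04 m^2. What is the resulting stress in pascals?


stress = F / A
stress = 1632 / 1.5000e-04
stress = 1.0880e+07


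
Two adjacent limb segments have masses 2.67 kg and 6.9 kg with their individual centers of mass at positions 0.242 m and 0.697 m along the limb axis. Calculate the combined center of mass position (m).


COM = (m1*x1 + m2*x2) / (m1 + m2)
COM = (2.67*0.242 + 6.9*0.697) / (2.67 + 6.9)
Numerator = 5.4554
Denominator = 9.5700
COM = 0.5701


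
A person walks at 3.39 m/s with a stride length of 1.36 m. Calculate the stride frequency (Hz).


f = v / stride_length
f = 3.39 / 1.36
f = 2.4926


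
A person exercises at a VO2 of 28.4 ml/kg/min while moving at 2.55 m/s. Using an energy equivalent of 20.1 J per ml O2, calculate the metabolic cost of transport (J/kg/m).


Power per kg = VO2 * 20.1 / 60
Power per kg = 28.4 * 20.1 / 60 = 9.5140 W/kg
Cost = power_per_kg / speed
Cost = 9.5140 / 2.55
Cost = 3.7310


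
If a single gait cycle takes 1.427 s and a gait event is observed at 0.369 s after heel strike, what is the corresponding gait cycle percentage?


pct = (event_time / cycle_time) * 100
pct = (0.369 / 1.427) * 100
ratio = 0.2586
pct = 25.8584


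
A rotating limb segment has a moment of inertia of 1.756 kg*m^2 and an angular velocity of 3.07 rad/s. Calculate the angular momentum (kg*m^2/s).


L = I * omega
L = 1.756 * 3.07
L = 5.3909


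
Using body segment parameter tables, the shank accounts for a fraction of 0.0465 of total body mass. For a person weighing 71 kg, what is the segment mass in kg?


m_segment = body_mass * fraction
m_segment = 71 * 0.0465
m_segment = 3.3015


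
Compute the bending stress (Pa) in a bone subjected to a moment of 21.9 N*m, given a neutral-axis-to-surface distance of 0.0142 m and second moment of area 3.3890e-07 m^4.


sigma = M * c / I
sigma = 21.9 * 0.0142 / 3.3890e-07
M * c = 0.3110
sigma = 917615.8159


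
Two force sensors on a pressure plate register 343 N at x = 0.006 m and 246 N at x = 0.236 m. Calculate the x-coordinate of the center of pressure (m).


COP_x = (F1*x1 + F2*x2) / (F1 + F2)
COP_x = (343*0.006 + 246*0.236) / (343 + 246)
Numerator = 60.1140
Denominator = 589
COP_x = 0.1021


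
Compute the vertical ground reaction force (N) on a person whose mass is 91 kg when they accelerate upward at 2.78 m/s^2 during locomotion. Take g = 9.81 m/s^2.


GRF = m * (g + a)
GRF = 91 * (9.81 + 2.78)
GRF = 91 * 12.5900
GRF = 1145.6900


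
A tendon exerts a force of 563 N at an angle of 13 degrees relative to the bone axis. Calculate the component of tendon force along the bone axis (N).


F_eff = F_tendon * cos(theta)
theta = 13 deg = 0.2269 rad
cos(theta) = 0.9744
F_eff = 563 * 0.9744
F_eff = 548.5703


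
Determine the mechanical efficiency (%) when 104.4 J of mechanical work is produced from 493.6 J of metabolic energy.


eta = (W_mech / E_meta) * 100
eta = (104.4 / 493.6) * 100
ratio = 0.2115
eta = 21.1507


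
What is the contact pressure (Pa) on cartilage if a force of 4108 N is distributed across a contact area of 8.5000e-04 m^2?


P = F / A
P = 4108 / 8.5000e-04
P = 4.8329e+06


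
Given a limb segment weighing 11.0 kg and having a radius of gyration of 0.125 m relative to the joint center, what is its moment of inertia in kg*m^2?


I = m * k^2
I = 11.0 * 0.125^2
k^2 = 0.0156
I = 0.1719


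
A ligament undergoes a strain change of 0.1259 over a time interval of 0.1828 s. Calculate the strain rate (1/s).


strain_rate = delta_strain / delta_t
strain_rate = 0.1259 / 0.1828
strain_rate = 0.6887


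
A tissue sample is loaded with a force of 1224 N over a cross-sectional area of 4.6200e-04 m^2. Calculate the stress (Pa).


stress = F / A
stress = 1224 / 4.6200e-04
stress = 2.6494e+06


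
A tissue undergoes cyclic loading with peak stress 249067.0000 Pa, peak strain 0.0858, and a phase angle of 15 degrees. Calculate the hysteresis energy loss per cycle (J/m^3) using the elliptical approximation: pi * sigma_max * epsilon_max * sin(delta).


E_loss = pi * sigma_max * epsilon_max * sin(delta)
delta = 15 deg = 0.2618 rad
sin(delta) = 0.2588
E_loss = pi * 249067.0000 * 0.0858 * 0.2588
E_loss = 17375.9909


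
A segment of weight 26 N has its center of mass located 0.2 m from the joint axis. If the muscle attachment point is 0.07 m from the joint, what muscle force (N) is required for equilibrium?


F_muscle = W * d_load / d_muscle
F_muscle = 26 * 0.2 / 0.07
Numerator = 5.2000
F_muscle = 74.2857


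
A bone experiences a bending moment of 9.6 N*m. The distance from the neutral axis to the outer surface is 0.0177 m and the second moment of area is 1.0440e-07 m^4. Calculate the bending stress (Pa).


sigma = M * c / I
sigma = 9.6 * 0.0177 / 1.0440e-07
M * c = 0.1699
sigma = 1.6276e+06


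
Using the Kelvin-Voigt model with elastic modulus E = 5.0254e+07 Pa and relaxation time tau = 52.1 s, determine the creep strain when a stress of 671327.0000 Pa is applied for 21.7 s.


epsilon(t) = (sigma/E) * (1 - exp(-t/tau))
sigma/E = 671327.0000 / 5.0254e+07 = 0.0134
exp(-t/tau) = exp(-21.7 / 52.1) = 0.6593
epsilon = 0.0134 * (1 - 0.6593)
epsilon = 0.0046


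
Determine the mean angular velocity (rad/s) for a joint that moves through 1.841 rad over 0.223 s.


omega = delta_theta / delta_t
omega = 1.841 / 0.223
omega = 8.2556


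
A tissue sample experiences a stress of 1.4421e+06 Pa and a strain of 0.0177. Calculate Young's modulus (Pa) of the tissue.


E = stress / strain
E = 1.4421e+06 / 0.0177
E = 8.1475e+07


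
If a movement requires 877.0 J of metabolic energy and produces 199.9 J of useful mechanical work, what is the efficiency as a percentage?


eta = (W_mech / E_meta) * 100
eta = (199.9 / 877.0) * 100
ratio = 0.2279
eta = 22.7936


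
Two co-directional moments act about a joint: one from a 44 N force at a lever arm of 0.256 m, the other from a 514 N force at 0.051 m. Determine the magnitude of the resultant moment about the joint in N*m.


M = F1 * d1 + F2 * d2
M = 44 * 0.256 + 514 * 0.051
M = 11.2640 + 26.2140
M = 37.4780


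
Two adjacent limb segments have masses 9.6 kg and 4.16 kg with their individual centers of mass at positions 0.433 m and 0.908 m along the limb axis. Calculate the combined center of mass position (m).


COM = (m1*x1 + m2*x2) / (m1 + m2)
COM = (9.6*0.433 + 4.16*0.908) / (9.6 + 4.16)
Numerator = 7.9341
Denominator = 13.7600
COM = 0.5766


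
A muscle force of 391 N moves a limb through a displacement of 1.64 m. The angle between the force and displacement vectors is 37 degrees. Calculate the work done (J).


W = F * d * cos(theta)
theta = 37 deg = 0.6458 rad
cos(theta) = 0.7986
W = 391 * 1.64 * 0.7986
W = 512.1170


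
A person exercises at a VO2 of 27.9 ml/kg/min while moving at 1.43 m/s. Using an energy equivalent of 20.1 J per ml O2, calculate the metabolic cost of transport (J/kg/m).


Power per kg = VO2 * 20.1 / 60
Power per kg = 27.9 * 20.1 / 60 = 9.3465 W/kg
Cost = power_per_kg / speed
Cost = 9.3465 / 1.43
Cost = 6.5360


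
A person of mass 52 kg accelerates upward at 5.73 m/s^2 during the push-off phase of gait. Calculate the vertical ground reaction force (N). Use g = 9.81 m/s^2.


GRF = m * (g + a)
GRF = 52 * (9.81 + 5.73)
GRF = 52 * 15.5400
GRF = 808.0800
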